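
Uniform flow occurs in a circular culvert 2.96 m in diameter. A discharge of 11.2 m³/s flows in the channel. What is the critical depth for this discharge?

At critical depth, Q² T / (g A³) = 1, i.e. A³/T = Q²/g = 11.2²/9.81 = 12.79.
Try y = 1.57 m: A³/T = 17.24 — high.
Try y = 1.45 m: A³/T = 12.73 — matches.

y_c = 1.45 m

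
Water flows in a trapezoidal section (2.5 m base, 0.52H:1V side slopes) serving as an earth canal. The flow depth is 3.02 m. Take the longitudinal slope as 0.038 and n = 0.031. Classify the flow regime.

supercritical

With bottom width b = 2.5 m and side slope z = 0.52: A = (b + zy)y = (2.5 + 0.52×3.02)×3.02 = 12.29 m²; P = b + 2y√(1+z²) = 2.5 + 2×3.02×1.127 = 9.308 m.
Hydraulic radius R = A/P = 12.29/9.308 = 1.321 m.
V = (1/n) R^(2/3) √S = (1/0.031) × 1.321^(2/3) × √0.038 = 7.569 m/s. Hydraulic depth D_h = A/T = 12.29/5.641 = 2.179 m.
Froude number Fr = V/√(g·D_h) = 7.569/√(9.81×2.179) = 1.64, which is greater than 1, so the flow is supercritical.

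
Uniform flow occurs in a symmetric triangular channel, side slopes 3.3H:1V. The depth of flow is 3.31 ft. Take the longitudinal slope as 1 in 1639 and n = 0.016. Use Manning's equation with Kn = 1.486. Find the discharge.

For a triangular section with side slope z = 3.3: A = zy² = 3.3×3.31² = 36.16 ft²; P = 2y√(1+z²) = 2×3.31×3.448 = 22.83 ft.
Hydraulic radius R = A/P = 36.16/22.83 = 1.584 ft.
Manning's equation: Q = (1.486/n) A R^(2/3) S^(1/2) = (1.486/0.016) × 36.16 × 1.584^(2/3) × 0.0006101^(1/2) = 113 ft³/s.

Q = 113 ft³/s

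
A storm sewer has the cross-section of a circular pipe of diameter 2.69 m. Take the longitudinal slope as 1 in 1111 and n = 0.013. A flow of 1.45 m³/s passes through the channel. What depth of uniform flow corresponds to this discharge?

Manning's equation rearranged: A R^(2/3) = nQ / (1·√S) = 0.013 × 1.45 / (√0.0009001) = 0.6283.
Trying y = 0.494 m: A R^(2/3) = 0.3212 — too small.
Trying y = 0.841 m: A R^(2/3) = 0.9251 — too large.
Trying y = 0.69 m: A R^(2/3) = 0.6287 — ≈ 0.6283.

y_n = 0.69 m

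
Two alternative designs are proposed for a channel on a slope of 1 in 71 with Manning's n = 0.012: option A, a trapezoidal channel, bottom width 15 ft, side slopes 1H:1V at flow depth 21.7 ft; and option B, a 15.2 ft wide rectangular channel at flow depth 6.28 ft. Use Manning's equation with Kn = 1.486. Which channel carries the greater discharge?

channel A

Channel A: With bottom width b = 15 ft and side slope z = 1: A = (b + zy)y = (15 + 1×21.7)×21.7 = 796.4 ft²; P = b + 2y√(1+z²) = 15 + 2×21.7×1.414 = 76.38 ft. Hydraulic radius R = A/P = 796.4/76.38 = 10.43 ft. Q_A = (1.486/0.012)·796.4·10.43^(2/3)·√0.01408 = 55860 ft³/s.
Channel B: Flow area A = b·y = 15.2 × 6.28 = 95.46 ft². Wetted perimeter P = b + 2y = 15.2 + 2×6.28 = 27.76 ft. Hydraulic radius R = A/P = 95.46/27.76 = 3.439 ft. Q_B = (1.486/0.012)·95.46·3.439^(2/3)·√0.01408 = 3196 ft³/s.
Q_A = 55860 ft³/s vs Q_B = 3196 ft³/s, so channel A carries more.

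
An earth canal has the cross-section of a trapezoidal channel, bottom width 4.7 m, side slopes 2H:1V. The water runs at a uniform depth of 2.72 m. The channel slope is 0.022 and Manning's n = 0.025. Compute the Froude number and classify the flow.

supercritical

With bottom width b = 4.7 m and side slope z = 2: A = (b + zy)y = (4.7 + 2×2.72)×2.72 = 27.58 m²; P = b + 2y√(1+z²) = 4.7 + 2×2.72×2.236 = 16.86 m.
Hydraulic radius R = A/P = 27.58/16.86 = 1.635 m.
V = (1/n) R^(2/3) √S = (1/0.025) × 1.635^(2/3) × √0.022 = 8.236 m/s. Hydraulic depth D_h = A/T = 27.58/15.58 = 1.77 m.
Froude number Fr = V/√(g·D_h) = 8.236/√(9.81×1.77) = 1.98, which is greater than 1, so the flow is supercritical.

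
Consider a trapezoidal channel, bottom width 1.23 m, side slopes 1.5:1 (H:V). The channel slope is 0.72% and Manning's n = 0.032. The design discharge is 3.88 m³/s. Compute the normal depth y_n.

Manning's equation rearranged: A R^(2/3) = nQ / (1·√S) = 0.032 × 3.88 / (√0.0072) = 1.463.
Try y = 0.766 m: A R^(2/3) = 1.08 — low.
Try y = 1 m: A R^(2/3) = 1.865 — high.
Try y = 0.889 m: A R^(2/3) = 1.462 — close enough.

y_n = 0.889 m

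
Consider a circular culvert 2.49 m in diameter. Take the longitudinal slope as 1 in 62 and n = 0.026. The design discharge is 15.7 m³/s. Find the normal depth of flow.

y_n = 1.86 m

Manning's equation rearranged: A R^(2/3) = nQ / (1·√S) = 0.026 × 15.7 / (√0.01613) = 3.214.
Try y = 1.52 m: A R^(2/3) = 2.449 — short.
Try y = 2.22 m: A R^(2/3) = 3.768 — over.
Try y = 1.86 m: A R^(2/3) = 3.222 — matches.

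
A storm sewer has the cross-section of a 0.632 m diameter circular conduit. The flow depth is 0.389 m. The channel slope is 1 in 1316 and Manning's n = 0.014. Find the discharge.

For a circular section of diameter D = 0.632 m at depth y = 0.389 m, the central angle is θ = 2 arccos(1 − 2y/D) = 3.608 rad. Then A = (D²/8)(θ − sin θ) = 0.2026 m² and P = Dθ/2 = 1.14 m.
Hydraulic radius R = A/P = 0.2026/1.14 = 0.1777 m.
Manning's equation: Q = (1/n) A R^(2/3) S^(1/2) = (1/0.014) × 0.2026 × 0.1777^(2/3) × 0.0007599^(1/2) = 0.126 m³/s.

Q = 0.126 m³/s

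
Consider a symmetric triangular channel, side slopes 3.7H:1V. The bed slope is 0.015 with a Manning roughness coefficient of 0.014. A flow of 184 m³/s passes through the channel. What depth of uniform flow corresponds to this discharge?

Manning's equation rearranged: A R^(2/3) = nQ / (1·√S) = 0.014 × 184 / (√0.015) = 21.03.
Try y = 1.57 m: A R^(2/3) = 7.581 — low.
Try y = 2.79 m: A R^(2/3) = 35.12 — high.
Try y = 2.3 m: A R^(2/3) = 20.99 — close enough.

y_n = 2.3 m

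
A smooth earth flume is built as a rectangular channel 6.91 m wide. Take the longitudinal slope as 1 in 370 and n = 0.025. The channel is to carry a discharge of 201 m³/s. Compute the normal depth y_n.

Manning's equation rearranged: A R^(2/3) = nQ / (1·√S) = 0.025 × 201 / (√0.002703) = 96.66.
At y = 9.36 m: A R^(2/3) = 119.9 — high.
At y = 5.84 m: A R^(2/3) = 67.65 — low.
At y = 7.81 m: A R^(2/3) = 96.61 — matches.

y_n = 7.81 m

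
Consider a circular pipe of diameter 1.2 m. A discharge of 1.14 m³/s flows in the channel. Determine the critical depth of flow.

At critical depth, Q² T / (g A³) = 1, i.e. A³/T = Q²/g = 1.14²/9.81 = 0.1325.
At y = 0.455 m: A³/T = 0.0522 — too small.
At y = 0.694 m: A³/T = 0.2628 — too large.
At y = 0.58 m: A³/T = 0.1324 — matches.

y_c = 0.58 m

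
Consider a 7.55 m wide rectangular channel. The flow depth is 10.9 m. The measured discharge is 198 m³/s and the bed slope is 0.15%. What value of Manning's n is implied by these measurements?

n = 0.032

Flow area A = b·y = 7.55 × 10.9 = 82.3 m². Wetted perimeter P = b + 2y = 7.55 + 2×10.9 = 29.35 m.
Hydraulic radius R = A/P = 82.3/29.35 = 2.804 m.
Rearranging Manning's equation: n = (1/Q) A R^(2/3) S^(1/2) = (1/198) × 82.3 × 2.804^(2/3) × √0.0015 = 0.032.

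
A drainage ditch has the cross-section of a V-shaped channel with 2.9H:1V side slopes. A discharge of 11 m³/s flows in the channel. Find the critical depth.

y_c = 1.24 m

At critical depth, Q² T / (g A³) = 1, i.e. A³/T = Q²/g = 11²/9.81 = 12.33.
Try y = 1 m: A³/T = 4.205 — short.
Try y = 1.56 m: A³/T = 38.85 — over.
Try y = 1.24 m: A³/T = 12.33 — ≈ 12.33.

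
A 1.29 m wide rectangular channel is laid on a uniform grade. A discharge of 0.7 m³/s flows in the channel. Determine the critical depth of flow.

For a rectangular channel, critical depth y_c = (q²/g)^(1/3) where q = Q/b = 0.7/1.29 = 0.5426 m²/s.
So y_c = (0.5426²/9.81)^(1/3) = 0.311 m.

y_c = 0.311 m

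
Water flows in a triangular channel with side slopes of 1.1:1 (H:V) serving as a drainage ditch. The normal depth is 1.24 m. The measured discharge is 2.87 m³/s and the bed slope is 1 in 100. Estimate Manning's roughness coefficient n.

For a triangular section with side slope z = 1.1: A = zy² = 1.1×1.24² = 1.691 m²; P = 2y√(1+z²) = 2×1.24×1.487 = 3.687 m.
Hydraulic radius R = A/P = 1.691/3.687 = 0.4588 m.
Rearranging Manning's equation: n = (1/Q) A R^(2/3) S^(1/2) = (1/2.87) × 1.691 × 0.4588^(2/3) × √0.01 = 0.0351.

n = 0.0351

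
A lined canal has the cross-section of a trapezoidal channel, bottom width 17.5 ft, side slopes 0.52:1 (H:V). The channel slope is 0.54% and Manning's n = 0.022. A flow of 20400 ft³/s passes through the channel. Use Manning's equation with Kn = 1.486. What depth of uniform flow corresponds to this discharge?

Manning's equation rearranged: A R^(2/3) = nQ / (1.486·√S) = 0.022 × 20400 / (1.486 × √0.0054) = 4110.
Trying y = 30.6 ft: A R^(2/3) = 5306 — high.
Trying y = 23.8 ft: A R^(2/3) = 3299 — low.
Trying y = 26.8 ft: A R^(2/3) = 4120 — close enough.

y_n = 26.8 ft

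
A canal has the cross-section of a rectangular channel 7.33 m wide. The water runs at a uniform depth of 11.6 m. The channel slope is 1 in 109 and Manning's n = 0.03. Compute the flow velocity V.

Flow area A = b·y = 7.33 × 11.6 = 85.03 m². Wetted perimeter P = b + 2y = 7.33 + 2×11.6 = 30.53 m.
Hydraulic radius R = A/P = 85.03/30.53 = 2.785 m.
From Manning's equation, V = (1/n) R^(2/3) S^(1/2) = (1/0.03) × 2.785^(2/3) × 0.009174^(1/2) = 6.32 m/s.

V = 6.32 m/s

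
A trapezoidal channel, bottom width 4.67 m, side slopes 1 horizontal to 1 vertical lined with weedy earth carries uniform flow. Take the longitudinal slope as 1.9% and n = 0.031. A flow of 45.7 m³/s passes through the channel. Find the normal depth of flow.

Manning's equation rearranged: A R^(2/3) = nQ / (1·√S) = 0.031 × 45.7 / (√0.019) = 10.28.
Try y = 1.37 m: A R^(2/3) = 8.099 — too small.
Try y = 1.87 m: A R^(2/3) = 14.02 — too large.
Try y = 1.57 m: A R^(2/3) = 10.28 — matches.

y_n = 1.57 m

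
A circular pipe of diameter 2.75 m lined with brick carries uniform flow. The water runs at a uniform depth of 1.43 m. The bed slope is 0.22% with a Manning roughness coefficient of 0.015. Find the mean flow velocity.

V = 2.48 m/s

For a circular section of diameter D = 2.75 m at depth y = 1.43 m, the central angle is θ = 2 arccos(1 − 2y/D) = 3.222 rad. Then A = (D²/8)(θ − sin θ) = 3.121 m² and P = Dθ/2 = 4.43 m.
Hydraulic radius R = A/P = 3.121/4.43 = 0.7046 m.
From Manning's equation, V = (1/n) R^(2/3) S^(1/2) = (1/0.015) × 0.7046^(2/3) × 0.0022^(1/2) = 2.48 m/s.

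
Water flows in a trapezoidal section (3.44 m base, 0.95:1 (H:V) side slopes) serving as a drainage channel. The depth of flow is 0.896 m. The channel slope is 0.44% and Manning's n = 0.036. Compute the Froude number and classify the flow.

subcritical

With bottom width b = 3.44 m and side slope z = 0.95: A = (b + zy)y = (3.44 + 0.95×0.896)×0.896 = 3.845 m²; P = b + 2y√(1+z²) = 3.44 + 2×0.896×1.379 = 5.912 m.
Hydraulic radius R = A/P = 3.845/5.912 = 0.6504 m.
V = (1/n) R^(2/3) √S = (1/0.036) × 0.6504^(2/3) × √0.0044 = 1.383 m/s. Hydraulic depth D_h = A/T = 3.845/5.142 = 0.7477 m.
Froude number Fr = V/√(g·D_h) = 1.383/√(9.81×0.7477) = 0.511, which is less than 1, so the flow is subcritical.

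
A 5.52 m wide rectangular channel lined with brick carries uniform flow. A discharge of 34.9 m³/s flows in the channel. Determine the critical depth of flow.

y_c = 1.6 m

For a rectangular channel, critical depth y_c = (q²/g)^(1/3) where q = Q/b = 34.9/5.52 = 6.322 m²/s.
So y_c = (6.322²/9.81)^(1/3) = 1.6 m.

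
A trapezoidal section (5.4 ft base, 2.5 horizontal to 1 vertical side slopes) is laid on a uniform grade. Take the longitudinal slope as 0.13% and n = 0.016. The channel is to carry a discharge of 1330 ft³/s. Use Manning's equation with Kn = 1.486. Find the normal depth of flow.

Manning's equation rearranged: A R^(2/3) = nQ / (1.486·√S) = 0.016 × 1330 / (1.486 × √0.0013) = 397.2.
Trying y = 8.18 ft: A R^(2/3) = 557.1 — high.
Trying y = 5.14 ft: A R^(2/3) = 187.9 — low.
Trying y = 7.09 ft: A R^(2/3) = 396.6 — close enough.

y_n = 7.09 ft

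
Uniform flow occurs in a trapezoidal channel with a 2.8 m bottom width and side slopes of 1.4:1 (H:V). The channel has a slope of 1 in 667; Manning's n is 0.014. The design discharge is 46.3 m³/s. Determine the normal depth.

Manning's equation rearranged: A R^(2/3) = nQ / (1·√S) = 0.014 × 46.3 / (√0.001499) = 16.74.
At y = 1.79 m: A R^(2/3) = 9.875 — low.
At y = 2.32 m: A R^(2/3) = 16.72 — ≈ 16.74.

y_n = 2.32 m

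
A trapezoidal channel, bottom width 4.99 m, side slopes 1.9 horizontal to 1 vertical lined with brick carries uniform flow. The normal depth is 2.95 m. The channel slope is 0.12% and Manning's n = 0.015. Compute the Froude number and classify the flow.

subcritical

With bottom width b = 4.99 m and side slope z = 1.9: A = (b + zy)y = (4.99 + 1.9×2.95)×2.95 = 31.26 m²; P = b + 2y√(1+z²) = 4.99 + 2×2.95×2.147 = 17.66 m.
Hydraulic radius R = A/P = 31.26/17.66 = 1.77 m.
V = (1/n) R^(2/3) √S = (1/0.015) × 1.77^(2/3) × √0.0012 = 3.379 m/s. Hydraulic depth D_h = A/T = 31.26/16.2 = 1.929 m.
Froude number Fr = V/√(g·D_h) = 3.379/√(9.81×1.929) = 0.777, which is less than 1, so the flow is subcritical.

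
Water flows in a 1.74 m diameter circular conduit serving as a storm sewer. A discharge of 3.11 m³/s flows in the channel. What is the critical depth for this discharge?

y_c = 0.875 m

At critical depth, Q² T / (g A³) = 1, i.e. A³/T = Q²/g = 3.11²/9.81 = 0.9859.
Trying y = 0.764 m: A³/T = 0.5877 — short.
Trying y = 1.08 m: A³/T = 2.209 — over.
Trying y = 0.875 m: A³/T = 0.9873 — close enough.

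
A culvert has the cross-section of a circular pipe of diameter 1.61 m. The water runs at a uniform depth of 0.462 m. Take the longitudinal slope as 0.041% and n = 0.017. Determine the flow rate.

For a circular section of diameter D = 1.61 m at depth y = 0.462 m, the central angle is θ = 2 arccos(1 − 2y/D) = 2.261 rad. Then A = (D²/8)(θ − sin θ) = 0.4829 m² and P = Dθ/2 = 1.82 m.
Hydraulic radius R = A/P = 0.4829/1.82 = 0.2653 m.
Manning's equation: Q = (1/n) A R^(2/3) S^(1/2) = (1/0.017) × 0.4829 × 0.2653^(2/3) × 0.00041^(1/2) = 0.237 m³/s.

Q = 0.237 m³/s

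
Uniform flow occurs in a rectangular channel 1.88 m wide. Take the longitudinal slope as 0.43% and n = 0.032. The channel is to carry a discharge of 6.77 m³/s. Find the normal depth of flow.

y_n = 2.3 m

Manning's equation rearranged: A R^(2/3) = nQ / (1·√S) = 0.032 × 6.77 / (√0.0043) = 3.304.
At y = 2.64 m: A R^(2/3) = 3.887 — over.
At y = 1.62 m: A R^(2/3) = 2.154 — short.
At y = 2.3 m: A R^(2/3) = 3.302 — ≈ 3.304.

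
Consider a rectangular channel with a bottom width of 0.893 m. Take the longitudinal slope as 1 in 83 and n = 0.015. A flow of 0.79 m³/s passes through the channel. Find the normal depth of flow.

y_n = 0.356 m

Manning's equation rearranged: A R^(2/3) = nQ / (1·√S) = 0.015 × 0.79 / (√0.01205) = 0.108.
Trying y = 0.312 m: A R^(2/3) = 0.09002 — short.
Trying y = 0.452 m: A R^(2/3) = 0.1491 — over.
Trying y = 0.356 m: A R^(2/3) = 0.108 — close enough.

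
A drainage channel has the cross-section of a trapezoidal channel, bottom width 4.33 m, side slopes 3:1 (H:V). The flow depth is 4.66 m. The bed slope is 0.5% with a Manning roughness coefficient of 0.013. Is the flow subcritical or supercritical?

supercritical

With bottom width b = 4.33 m and side slope z = 3: A = (b + zy)y = (4.33 + 3×4.66)×4.66 = 85.32 m²; P = b + 2y√(1+z²) = 4.33 + 2×4.66×3.162 = 33.8 m.
Hydraulic radius R = A/P = 85.32/33.8 = 2.524 m.
V = (1/n) R^(2/3) √S = (1/0.013) × 2.524^(2/3) × √0.005 = 10.08 m/s. Hydraulic depth D_h = A/T = 85.32/32.29 = 2.642 m.
Froude number Fr = V/√(g·D_h) = 10.08/√(9.81×2.642) = 1.98, which is greater than 1, so the flow is supercritical.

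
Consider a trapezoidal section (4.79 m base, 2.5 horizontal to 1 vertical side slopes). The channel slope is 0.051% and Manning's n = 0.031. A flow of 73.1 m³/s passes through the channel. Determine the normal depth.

y_n = 3.98 m

Manning's equation rearranged: A R^(2/3) = nQ / (1·√S) = 0.031 × 73.1 / (√0.00051) = 100.3.
Try y = 4.82 m: A R^(2/3) = 155 — too large.
Try y = 3.47 m: A R^(2/3) = 73.93 — too small.
Try y = 3.98 m: A R^(2/3) = 100.3 — matches.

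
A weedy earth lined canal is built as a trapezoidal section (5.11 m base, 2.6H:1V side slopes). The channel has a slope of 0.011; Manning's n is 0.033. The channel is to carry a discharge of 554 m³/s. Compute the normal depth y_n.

Manning's equation rearranged: A R^(2/3) = nQ / (1·√S) = 0.033 × 554 / (√0.011) = 174.3.
Trying y = 5.8 m: A R^(2/3) = 250.5 — too large.
Trying y = 4.16 m: A R^(2/3) = 116.8 — too small.
Trying y = 4.96 m: A R^(2/3) = 174.3 — ≈ 174.3.

y_n = 4.96 m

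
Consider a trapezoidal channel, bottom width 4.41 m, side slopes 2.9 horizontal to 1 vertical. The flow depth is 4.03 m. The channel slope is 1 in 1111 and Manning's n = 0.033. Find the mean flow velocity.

V = 1.55 m/s

With bottom width b = 4.41 m and side slope z = 2.9: A = (b + zy)y = (4.41 + 2.9×4.03)×4.03 = 64.87 m²; P = b + 2y√(1+z²) = 4.41 + 2×4.03×3.068 = 29.13 m.
Hydraulic radius R = A/P = 64.87/29.13 = 2.227 m.
From Manning's equation, V = (1/n) R^(2/3) S^(1/2) = (1/0.033) × 2.227^(2/3) × 0.0009001^(1/2) = 1.55 m/s.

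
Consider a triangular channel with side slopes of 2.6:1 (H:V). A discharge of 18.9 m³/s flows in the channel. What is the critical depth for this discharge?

y_c = 1.61 m

At critical depth, Q² T / (g A³) = 1, i.e. A³/T = Q²/g = 18.9²/9.81 = 36.41.
Trying y = 1.25 m: A³/T = 10.31 — low.
Trying y = 1.61 m: A³/T = 36.56 — ≈ 36.41.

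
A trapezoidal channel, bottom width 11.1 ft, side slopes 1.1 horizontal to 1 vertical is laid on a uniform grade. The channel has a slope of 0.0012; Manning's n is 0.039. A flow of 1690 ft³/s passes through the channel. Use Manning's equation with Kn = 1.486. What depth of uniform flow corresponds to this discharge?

y_n = 13.6 ft

Manning's equation rearranged: A R^(2/3) = nQ / (1.486·√S) = 0.039 × 1690 / (1.486 × √0.0012) = 1280.
At y = 11.4 ft: A R^(2/3) = 888.8 — too small.
At y = 16.7 ft: A R^(2/3) = 1985 — too large.
At y = 13.6 ft: A R^(2/3) = 1282 — ≈ 1280.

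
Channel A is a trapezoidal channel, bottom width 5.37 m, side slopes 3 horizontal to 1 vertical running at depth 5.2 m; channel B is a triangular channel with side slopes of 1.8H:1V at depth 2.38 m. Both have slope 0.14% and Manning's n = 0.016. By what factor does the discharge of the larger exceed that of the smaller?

20.9

Channel A: With bottom width b = 5.37 m and side slope z = 3: A = (b + zy)y = (5.37 + 3×5.2)×5.2 = 109 m²; P = b + 2y√(1+z²) = 5.37 + 2×5.2×3.162 = 38.26 m. Hydraulic radius R = A/P = 109/38.26 = 2.85 m. Q_A = (1/0.016)·109·2.85^(2/3)·√0.0014 = 512.6 m³/s.
Channel B: For a triangular section with side slope z = 1.8: A = zy² = 1.8×2.38² = 10.2 m²; P = 2y√(1+z²) = 2×2.38×2.059 = 9.801 m. Hydraulic radius R = A/P = 10.2/9.801 = 1.04 m. Q_B = (1/0.016)·10.2·1.04^(2/3)·√0.0014 = 24.48 m³/s.
The larger discharge is 512.6 m³/s and the smaller is 24.48 m³/s; the ratio is 20.9.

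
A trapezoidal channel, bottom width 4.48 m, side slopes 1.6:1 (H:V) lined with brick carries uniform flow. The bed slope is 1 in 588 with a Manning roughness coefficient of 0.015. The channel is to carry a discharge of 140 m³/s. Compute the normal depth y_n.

y_n = 3.35 m

Manning's equation rearranged: A R^(2/3) = nQ / (1·√S) = 0.015 × 140 / (√0.001701) = 50.92.
Try y = 2.61 m: A R^(2/3) = 30.6 — too small.
Try y = 3.35 m: A R^(2/3) = 51.02 — ≈ 50.92.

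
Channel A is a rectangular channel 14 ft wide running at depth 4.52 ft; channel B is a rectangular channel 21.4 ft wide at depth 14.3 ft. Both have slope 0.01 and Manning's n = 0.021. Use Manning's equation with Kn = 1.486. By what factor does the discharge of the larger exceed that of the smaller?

8.25

Channel A: Flow area A = b·y = 14 × 4.52 = 63.28 ft². Wetted perimeter P = b + 2y = 14 + 2×4.52 = 23.04 ft. Hydraulic radius R = A/P = 63.28/23.04 = 2.747 ft. Q_A = (1.486/0.021)·63.28·2.747^(2/3)·√0.01 = 878.2 ft³/s.
Channel B: Flow area A = b·y = 21.4 × 14.3 = 306 ft². Wetted perimeter P = b + 2y = 21.4 + 2×14.3 = 50 ft. Hydraulic radius R = A/P = 306/50 = 6.12 ft. Q_B = (1.486/0.021)·306·6.12^(2/3)·√0.01 = 7246 ft³/s.
The larger discharge is 7246 ft³/s and the smaller is 878.2 ft³/s; the ratio is 8.25.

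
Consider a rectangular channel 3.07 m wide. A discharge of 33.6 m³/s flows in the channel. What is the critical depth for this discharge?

y_c = 2.3 m

For a rectangular channel, critical depth y_c = (q²/g)^(1/3) where q = Q/b = 33.6/3.07 = 10.94 m²/s.
So y_c = (10.94²/9.81)^(1/3) = 2.3 m.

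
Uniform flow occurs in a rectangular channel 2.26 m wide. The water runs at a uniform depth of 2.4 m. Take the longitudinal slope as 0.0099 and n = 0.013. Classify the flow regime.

supercritical

Flow area A = b·y = 2.26 × 2.4 = 5.424 m². Wetted perimeter P = b + 2y = 2.26 + 2×2.4 = 7.06 m.
Hydraulic radius R = A/P = 5.424/7.06 = 0.7683 m.
V = (1/n) R^(2/3) √S = (1/0.013) × 0.7683^(2/3) × √0.0099 = 6.42 m/s. Hydraulic depth D_h = A/T = 5.424/2.26 = 2.4 m.
Froude number Fr = V/√(g·D_h) = 6.42/√(9.81×2.4) = 1.32, which is greater than 1, so the flow is supercritical.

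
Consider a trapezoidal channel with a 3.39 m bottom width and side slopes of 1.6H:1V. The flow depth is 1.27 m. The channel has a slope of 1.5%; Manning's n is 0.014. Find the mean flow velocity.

With bottom width b = 3.39 m and side slope z = 1.6: A = (b + zy)y = (3.39 + 1.6×1.27)×1.27 = 6.886 m²; P = b + 2y√(1+z²) = 3.39 + 2×1.27×1.887 = 8.182 m.
Hydraulic radius R = A/P = 6.886/8.182 = 0.8415 m.
From Manning's equation, V = (1/n) R^(2/3) S^(1/2) = (1/0.014) × 0.8415^(2/3) × 0.015^(1/2) = 7.8 m/s.

V = 7.8 m/s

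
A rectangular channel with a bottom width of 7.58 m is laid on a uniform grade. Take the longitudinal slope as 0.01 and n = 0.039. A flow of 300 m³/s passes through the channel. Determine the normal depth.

Manning's equation rearranged: A R^(2/3) = nQ / (1·√S) = 0.039 × 300 / (√0.01) = 117.
Try y = 6.69 m: A R^(2/3) = 91.39 — too small.
Try y = 9.33 m: A R^(2/3) = 137 — too large.
Try y = 8.18 m: A R^(2/3) = 116.9 — ≈ 117.

y_n = 8.18 m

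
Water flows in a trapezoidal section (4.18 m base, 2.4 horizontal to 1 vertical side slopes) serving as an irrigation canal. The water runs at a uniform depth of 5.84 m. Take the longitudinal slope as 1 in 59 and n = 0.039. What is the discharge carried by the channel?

Q = 750 m³/s

With bottom width b = 4.18 m and side slope z = 2.4: A = (b + zy)y = (4.18 + 2.4×5.84)×5.84 = 106.3 m²; P = b + 2y√(1+z²) = 4.18 + 2×5.84×2.6 = 34.55 m.
Hydraulic radius R = A/P = 106.3/34.55 = 3.076 m.
Manning's equation: Q = (1/n) A R^(2/3) S^(1/2) = (1/0.039) × 106.3 × 3.076^(2/3) × 0.01695^(1/2) = 750 m³/s.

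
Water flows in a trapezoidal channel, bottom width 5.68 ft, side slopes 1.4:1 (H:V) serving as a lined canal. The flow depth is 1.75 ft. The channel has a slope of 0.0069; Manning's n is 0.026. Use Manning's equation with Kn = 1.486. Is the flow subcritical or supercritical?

subcritical

With bottom width b = 5.68 ft and side slope z = 1.4: A = (b + zy)y = (5.68 + 1.4×1.75)×1.75 = 14.23 ft²; P = b + 2y√(1+z²) = 5.68 + 2×1.75×1.72 = 11.7 ft.
Hydraulic radius R = A/P = 14.23/11.7 = 1.216 ft.
V = (1.486/n) R^(2/3) √S = (1.486/0.026) × 1.216^(2/3) × √0.0069 = 5.408 ft/s. Hydraulic depth D_h = A/T = 14.23/10.58 = 1.345 ft.
Froude number Fr = V/√(g·D_h) = 5.408/√(32.2×1.345) = 0.822, which is less than 1, so the flow is subcritical.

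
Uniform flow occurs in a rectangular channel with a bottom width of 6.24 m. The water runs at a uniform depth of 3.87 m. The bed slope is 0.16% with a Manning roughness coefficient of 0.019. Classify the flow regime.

subcritical

Flow area A = b·y = 6.24 × 3.87 = 24.15 m². Wetted perimeter P = b + 2y = 6.24 + 2×3.87 = 13.98 m.
Hydraulic radius R = A/P = 24.15/13.98 = 1.727 m.
V = (1/n) R^(2/3) √S = (1/0.019) × 1.727^(2/3) × √0.0016 = 3.031 m/s. Hydraulic depth D_h = A/T = 24.15/6.24 = 3.87 m.
Froude number Fr = V/√(g·D_h) = 3.031/√(9.81×3.87) = 0.492, which is less than 1, so the flow is subcritical.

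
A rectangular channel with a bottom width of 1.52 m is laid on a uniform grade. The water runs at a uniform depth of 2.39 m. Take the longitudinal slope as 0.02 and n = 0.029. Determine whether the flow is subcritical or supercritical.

Flow area A = b·y = 1.52 × 2.39 = 3.633 m². Wetted perimeter P = b + 2y = 1.52 + 2×2.39 = 6.3 m.
Hydraulic radius R = A/P = 3.633/6.3 = 0.5766 m.
V = (1/n) R^(2/3) √S = (1/0.029) × 0.5766^(2/3) × √0.02 = 3.378 m/s. Hydraulic depth D_h = A/T = 3.633/1.52 = 2.39 m.
Froude number Fr = V/√(g·D_h) = 3.378/√(9.81×2.39) = 0.698, which is less than 1, so the flow is subcritical.

subcritical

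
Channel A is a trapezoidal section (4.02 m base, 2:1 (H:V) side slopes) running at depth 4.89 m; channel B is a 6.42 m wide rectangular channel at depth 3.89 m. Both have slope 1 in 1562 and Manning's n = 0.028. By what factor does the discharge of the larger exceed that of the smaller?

Channel A: With bottom width b = 4.02 m and side slope z = 2: A = (b + zy)y = (4.02 + 2×4.89)×4.89 = 67.48 m²; P = b + 2y√(1+z²) = 4.02 + 2×4.89×2.236 = 25.89 m. Hydraulic radius R = A/P = 67.48/25.89 = 2.607 m. Q_A = (1/0.028)·67.48·2.607^(2/3)·√0.0006402 = 115.5 m³/s.
Channel B: Flow area A = b·y = 6.42 × 3.89 = 24.97 m². Wetted perimeter P = b + 2y = 6.42 + 2×3.89 = 14.2 m. Hydraulic radius R = A/P = 24.97/14.2 = 1.759 m. Q_B = (1/0.028)·24.97·1.759^(2/3)·√0.0006402 = 32.88 m³/s.
The larger discharge is 115.5 m³/s and the smaller is 32.88 m³/s; the ratio is 3.51.

3.51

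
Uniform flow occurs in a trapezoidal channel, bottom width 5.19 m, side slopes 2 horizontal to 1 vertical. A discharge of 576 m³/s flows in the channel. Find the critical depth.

y_c = 5.85 m

At critical depth, Q² T / (g A³) = 1, i.e. A³/T = Q²/g = 576²/9.81 = 33820.
Try y = 6.41 m: A³/T = 49900 — high.
Try y = 4.8 m: A³/T = 14670 — low.
Try y = 5.85 m: A³/T = 33740 — ≈ 33820.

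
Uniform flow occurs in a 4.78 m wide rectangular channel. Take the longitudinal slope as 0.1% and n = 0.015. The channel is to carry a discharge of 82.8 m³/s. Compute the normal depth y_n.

y_n = 5.79 m

Manning's equation rearranged: A R^(2/3) = nQ / (1·√S) = 0.015 × 82.8 / (√0.001) = 39.28.
At y = 7.06 m: A R^(2/3) = 49.67 — too large.
At y = 4.65 m: A R^(2/3) = 30.13 — too small.
At y = 5.79 m: A R^(2/3) = 39.29 — matches.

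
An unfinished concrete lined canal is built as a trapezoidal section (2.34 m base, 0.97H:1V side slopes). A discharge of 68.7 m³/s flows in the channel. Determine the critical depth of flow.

At critical depth, Q² T / (g A³) = 1, i.e. A³/T = Q²/g = 68.7²/9.81 = 481.1.
Try y = 3.83 m: A³/T = 1277 — over.
Try y = 2.54 m: A³/T = 250 — short.
Try y = 3 m: A³/T = 478.8 — ≈ 481.1.

y_c = 3 m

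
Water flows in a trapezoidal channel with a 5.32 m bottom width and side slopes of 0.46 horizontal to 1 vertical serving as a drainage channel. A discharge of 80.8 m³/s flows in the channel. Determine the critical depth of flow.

At critical depth, Q² T / (g A³) = 1, i.e. A³/T = Q²/g = 80.8²/9.81 = 665.5.
Trying y = 2.87 m: A³/T = 869.5 — over.
Trying y = 2.64 m: A³/T = 662.5 — matches.

y_c = 2.64 m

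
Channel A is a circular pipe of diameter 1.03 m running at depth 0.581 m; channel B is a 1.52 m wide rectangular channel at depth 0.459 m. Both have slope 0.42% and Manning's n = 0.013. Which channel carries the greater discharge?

channel B

Channel A: For a circular section of diameter D = 1.03 m at depth y = 0.581 m, the central angle is θ = 2 arccos(1 − 2y/D) = 3.399 rad. Then A = (D²/8)(θ − sin θ) = 0.4844 m² and P = Dθ/2 = 1.75 m. Hydraulic radius R = A/P = 0.4844/1.75 = 0.2768 m. Q_A = (1/0.013)·0.4844·0.2768^(2/3)·√0.0042 = 1.026 m³/s.
Channel B: Flow area A = b·y = 1.52 × 0.459 = 0.6977 m². Wetted perimeter P = b + 2y = 1.52 + 2×0.459 = 2.438 m. Hydraulic radius R = A/P = 0.6977/2.438 = 0.2862 m. Q_B = (1/0.013)·0.6977·0.2862^(2/3)·√0.0042 = 1.51 m³/s.
Q_A = 1.026 m³/s vs Q_B = 1.51 m³/s, so channel B carries more.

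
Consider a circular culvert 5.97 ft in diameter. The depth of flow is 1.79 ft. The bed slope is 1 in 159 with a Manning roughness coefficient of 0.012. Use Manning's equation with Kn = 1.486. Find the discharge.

Q = 70.2 ft³/s

For a circular section of diameter D = 5.97 ft at depth y = 1.79 ft, the central angle is θ = 2 arccos(1 − 2y/D) = 2.318 rad. Then A = (D²/8)(θ − sin θ) = 7.057 ft² and P = Dθ/2 = 6.919 ft.
Hydraulic radius R = A/P = 7.057/6.919 = 1.02 ft.
Manning's equation: Q = (1.486/n) A R^(2/3) S^(1/2) = (1.486/0.012) × 7.057 × 1.02^(2/3) × 0.006289^(1/2) = 70.2 ft³/s.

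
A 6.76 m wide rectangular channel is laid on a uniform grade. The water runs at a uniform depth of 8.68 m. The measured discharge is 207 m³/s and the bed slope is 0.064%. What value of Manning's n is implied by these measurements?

Flow area A = b·y = 6.76 × 8.68 = 58.68 m². Wetted perimeter P = b + 2y = 6.76 + 2×8.68 = 24.12 m.
Hydraulic radius R = A/P = 58.68/24.12 = 2.433 m.
Rearranging Manning's equation: n = (1/Q) A R^(2/3) S^(1/2) = (1/207) × 58.68 × 2.433^(2/3) × √0.00064 = 0.013.

n = 0.013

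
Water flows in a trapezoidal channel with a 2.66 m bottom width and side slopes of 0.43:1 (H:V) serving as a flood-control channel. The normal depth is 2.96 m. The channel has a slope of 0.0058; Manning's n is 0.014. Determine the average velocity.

With bottom width b = 2.66 m and side slope z = 0.43: A = (b + zy)y = (2.66 + 0.43×2.96)×2.96 = 11.64 m²; P = b + 2y√(1+z²) = 2.66 + 2×2.96×1.089 = 9.104 m.
Hydraulic radius R = A/P = 11.64/9.104 = 1.279 m.
From Manning's equation, V = (1/n) R^(2/3) S^(1/2) = (1/0.014) × 1.279^(2/3) × 0.0058^(1/2) = 6.41 m/s.

V = 6.41 m/s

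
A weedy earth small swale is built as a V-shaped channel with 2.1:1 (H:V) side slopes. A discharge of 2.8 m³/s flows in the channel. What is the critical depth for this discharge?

At critical depth, Q² T / (g A³) = 1, i.e. A³/T = Q²/g = 2.8²/9.81 = 0.7992.
Try y = 1.04 m: A³/T = 2.683 — over.
Try y = 0.816 m: A³/T = 0.7977 — close enough.

y_c = 0.816 m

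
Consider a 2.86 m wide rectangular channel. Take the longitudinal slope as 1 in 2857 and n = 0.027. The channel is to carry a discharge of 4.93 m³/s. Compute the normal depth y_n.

y_n = 2.62 m

Manning's equation rearranged: A R^(2/3) = nQ / (1·√S) = 0.027 × 4.93 / (√0.00035) = 7.115.
Try y = 3.14 m: A R^(2/3) = 8.876 — high.
Try y = 2.12 m: A R^(2/3) = 5.458 — low.
Try y = 2.62 m: A R^(2/3) = 7.114 — close enough.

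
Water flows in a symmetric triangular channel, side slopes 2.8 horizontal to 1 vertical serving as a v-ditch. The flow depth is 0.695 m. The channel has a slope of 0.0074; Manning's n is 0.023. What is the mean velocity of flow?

For a triangular section with side slope z = 2.8: A = zy² = 2.8×0.695² = 1.352 m²; P = 2y√(1+z²) = 2×0.695×2.973 = 4.133 m.
Hydraulic radius R = A/P = 1.352/4.133 = 0.3273 m.
From Manning's equation, V = (1/n) R^(2/3) S^(1/2) = (1/0.023) × 0.3273^(2/3) × 0.0074^(1/2) = 1.78 m/s.

V = 1.78 m/s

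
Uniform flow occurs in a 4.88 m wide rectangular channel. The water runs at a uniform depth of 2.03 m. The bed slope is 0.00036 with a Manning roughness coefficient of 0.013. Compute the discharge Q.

Flow area A = b·y = 4.88 × 2.03 = 9.906 m². Wetted perimeter P = b + 2y = 4.88 + 2×2.03 = 8.94 m.
Hydraulic radius R = A/P = 9.906/8.94 = 1.108 m.
Manning's equation: Q = (1/n) A R^(2/3) S^(1/2) = (1/0.013) × 9.906 × 1.108^(2/3) × 0.00036^(1/2) = 15.5 m³/s.

Q = 15.5 m³/s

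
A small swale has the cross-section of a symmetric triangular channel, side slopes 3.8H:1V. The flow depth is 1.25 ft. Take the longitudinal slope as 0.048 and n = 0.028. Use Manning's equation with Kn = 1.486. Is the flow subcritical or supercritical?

For a triangular section with side slope z = 3.8: A = zy² = 3.8×1.25² = 5.938 ft²; P = 2y√(1+z²) = 2×1.25×3.929 = 9.823 ft.
Hydraulic radius R = A/P = 5.938/9.823 = 0.6044 ft.
V = (1.486/n) R^(2/3) √S = (1.486/0.028) × 0.6044^(2/3) × √0.048 = 8.312 ft/s. Hydraulic depth D_h = A/T = 5.938/9.5 = 0.625 ft.
Froude number Fr = V/√(g·D_h) = 8.312/√(32.2×0.625) = 1.85, which is greater than 1, so the flow is supercritical.

supercritical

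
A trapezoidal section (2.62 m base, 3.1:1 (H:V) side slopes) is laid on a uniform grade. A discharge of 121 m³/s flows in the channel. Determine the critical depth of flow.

y_c = 2.76 m

At critical depth, Q² T / (g A³) = 1, i.e. A³/T = Q²/g = 121²/9.81 = 1492.
At y = 3.35 m: A³/T = 3535 — over.
At y = 2.76 m: A³/T = 1487 — close enough.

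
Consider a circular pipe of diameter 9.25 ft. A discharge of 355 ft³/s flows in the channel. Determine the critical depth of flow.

At critical depth, Q² T / (g A³) = 1, i.e. A³/T = Q²/g = 355²/32.2 = 3914.
Try y = 5.11 ft: A³/T = 6002 — high.
Try y = 3.61 ft: A³/T = 1588 — low.
Try y = 4.57 ft: A³/T = 3918 — matches.

y_c = 4.57 ft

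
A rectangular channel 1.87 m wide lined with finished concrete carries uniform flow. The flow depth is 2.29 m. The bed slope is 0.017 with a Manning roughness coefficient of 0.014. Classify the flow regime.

Flow area A = b·y = 1.87 × 2.29 = 4.282 m². Wetted perimeter P = b + 2y = 1.87 + 2×2.29 = 6.45 m.
Hydraulic radius R = A/P = 4.282/6.45 = 0.6639 m.
V = (1/n) R^(2/3) √S = (1/0.014) × 0.6639^(2/3) × √0.017 = 7.088 m/s. Hydraulic depth D_h = A/T = 4.282/1.87 = 2.29 m.
Froude number Fr = V/√(g·D_h) = 7.088/√(9.81×2.29) = 1.5, which is greater than 1, so the flow is supercritical.

supercritical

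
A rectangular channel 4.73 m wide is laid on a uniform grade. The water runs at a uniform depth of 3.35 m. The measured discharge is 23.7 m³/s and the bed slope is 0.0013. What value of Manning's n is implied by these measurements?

n = 0.03

Flow area A = b·y = 4.73 × 3.35 = 15.85 m². Wetted perimeter P = b + 2y = 4.73 + 2×3.35 = 11.43 m.
Hydraulic radius R = A/P = 15.85/11.43 = 1.386 m.
Rearranging Manning's equation: n = (1/Q) A R^(2/3) S^(1/2) = (1/23.7) × 15.85 × 1.386^(2/3) × √0.0013 = 0.03.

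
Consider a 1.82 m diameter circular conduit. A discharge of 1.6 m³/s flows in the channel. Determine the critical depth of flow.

y_c = 0.61 m

At critical depth, Q² T / (g A³) = 1, i.e. A³/T = Q²/g = 1.6²/9.81 = 0.261.
At y = 0.514 m: A³/T = 0.1341 — short.
At y = 0.716 m: A³/T = 0.4828 — over.
At y = 0.61 m: A³/T = 0.2604 — close enough.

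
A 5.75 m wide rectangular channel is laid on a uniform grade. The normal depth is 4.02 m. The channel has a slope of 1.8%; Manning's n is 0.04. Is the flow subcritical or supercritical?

Flow area A = b·y = 5.75 × 4.02 = 23.11 m². Wetted perimeter P = b + 2y = 5.75 + 2×4.02 = 13.79 m.
Hydraulic radius R = A/P = 23.11/13.79 = 1.676 m.
V = (1/n) R^(2/3) √S = (1/0.04) × 1.676^(2/3) × √0.018 = 4.733 m/s. Hydraulic depth D_h = A/T = 23.11/5.75 = 4.02 m.
Froude number Fr = V/√(g·D_h) = 4.733/√(9.81×4.02) = 0.754, which is less than 1, so the flow is subcritical.

subcritical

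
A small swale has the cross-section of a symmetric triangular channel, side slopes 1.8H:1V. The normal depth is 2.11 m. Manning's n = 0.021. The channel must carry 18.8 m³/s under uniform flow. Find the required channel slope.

For a triangular section with side slope z = 1.8: A = zy² = 1.8×2.11² = 8.014 m²; P = 2y√(1+z²) = 2×2.11×2.059 = 8.69 m.
Hydraulic radius R = A/P = 8.014/8.69 = 0.9222 m.
From Manning's equation, S = [nQ / (1 A R^(2/3))]² = [0.021 × 18.8 / (1 × 8.014 × 0.9222^(2/3))]² = 0.0027.

S = 0.0027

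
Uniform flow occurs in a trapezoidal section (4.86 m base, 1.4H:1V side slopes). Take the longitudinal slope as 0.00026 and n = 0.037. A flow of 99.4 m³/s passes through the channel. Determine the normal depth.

y_n = 6.86 m

Manning's equation rearranged: A R^(2/3) = nQ / (1·√S) = 0.037 × 99.4 / (√0.00026) = 228.1.
Try y = 4.93 m: A R^(2/3) = 111.2 — too small.
Try y = 8.58 m: A R^(2/3) = 377.4 — too large.
Try y = 6.86 m: A R^(2/3) = 228.1 — matches.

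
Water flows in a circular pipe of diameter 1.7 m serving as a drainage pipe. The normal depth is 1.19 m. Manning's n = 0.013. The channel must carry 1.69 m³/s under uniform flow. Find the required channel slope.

For a circular section of diameter D = 1.7 m at depth y = 1.19 m, the central angle is θ = 2 arccos(1 − 2y/D) = 3.965 rad. Then A = (D²/8)(θ − sin θ) = 1.697 m² and P = Dθ/2 = 3.37 m.
Hydraulic radius R = A/P = 1.697/3.37 = 0.5036 m.
From Manning's equation, S = [nQ / (1 A R^(2/3))]² = [0.013 × 1.69 / (1 × 1.697 × 0.5036^(2/3))]² = 0.000418.

S = 0.000418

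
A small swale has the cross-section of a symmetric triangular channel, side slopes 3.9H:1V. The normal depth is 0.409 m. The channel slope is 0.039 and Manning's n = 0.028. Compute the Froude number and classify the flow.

supercritical

For a triangular section with side slope z = 3.9: A = zy² = 3.9×0.409² = 0.6524 m²; P = 2y√(1+z²) = 2×0.409×4.026 = 3.293 m.
Hydraulic radius R = A/P = 0.6524/3.293 = 0.1981 m.
V = (1/n) R^(2/3) √S = (1/0.028) × 0.1981^(2/3) × √0.039 = 2.397 m/s. Hydraulic depth D_h = A/T = 0.6524/3.19 = 0.2045 m.
Froude number Fr = V/√(g·D_h) = 2.397/√(9.81×0.2045) = 1.69, which is greater than 1, so the flow is supercritical.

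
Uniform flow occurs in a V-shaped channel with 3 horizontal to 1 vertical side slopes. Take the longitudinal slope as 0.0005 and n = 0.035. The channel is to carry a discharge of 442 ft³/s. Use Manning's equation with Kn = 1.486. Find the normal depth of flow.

y_n = 7.99 ft

Manning's equation rearranged: A R^(2/3) = nQ / (1.486·√S) = 0.035 × 442 / (1.486 × √0.0005) = 465.6.
Try y = 9.21 ft: A R^(2/3) = 680.1 — too large.
Try y = 7.99 ft: A R^(2/3) = 465.6 — close enough.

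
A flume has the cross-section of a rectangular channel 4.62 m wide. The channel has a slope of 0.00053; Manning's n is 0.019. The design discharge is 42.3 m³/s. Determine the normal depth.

Manning's equation rearranged: A R^(2/3) = nQ / (1·√S) = 0.019 × 42.3 / (√0.00053) = 34.91.
Try y = 4.79 m: A R^(2/3) = 29.75 — low.
Try y = 5.97 m: A R^(2/3) = 38.75 — high.
Try y = 5.47 m: A R^(2/3) = 34.92 — close enough.

y_n = 5.47 m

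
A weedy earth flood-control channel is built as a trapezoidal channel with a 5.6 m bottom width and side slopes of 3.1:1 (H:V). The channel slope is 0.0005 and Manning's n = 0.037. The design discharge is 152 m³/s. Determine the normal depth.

Manning's equation rearranged: A R^(2/3) = nQ / (1·√S) = 0.037 × 152 / (√0.0005) = 251.5.
Trying y = 6.08 m: A R^(2/3) = 328.7 — too large.
Trying y = 4.1 m: A R^(2/3) = 131.7 — too small.
Trying y = 5.43 m: A R^(2/3) = 251.8 — matches.

y_n = 5.43 m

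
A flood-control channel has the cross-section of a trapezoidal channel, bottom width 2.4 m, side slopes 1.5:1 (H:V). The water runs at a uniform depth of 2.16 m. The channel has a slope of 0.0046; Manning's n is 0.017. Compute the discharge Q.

With bottom width b = 2.4 m and side slope z = 1.5: A = (b + zy)y = (2.4 + 1.5×2.16)×2.16 = 12.18 m²; P = b + 2y√(1+z²) = 2.4 + 2×2.16×1.803 = 10.19 m.
Hydraulic radius R = A/P = 12.18/10.19 = 1.196 m.
Manning's equation: Q = (1/n) A R^(2/3) S^(1/2) = (1/0.017) × 12.18 × 1.196^(2/3) × 0.0046^(1/2) = 54.8 m³/s.

Q = 54.8 m³/s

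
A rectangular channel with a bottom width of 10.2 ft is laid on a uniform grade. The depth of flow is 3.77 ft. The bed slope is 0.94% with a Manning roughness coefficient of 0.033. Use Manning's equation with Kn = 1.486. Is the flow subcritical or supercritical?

subcritical

Flow area A = b·y = 10.2 × 3.77 = 38.45 ft². Wetted perimeter P = b + 2y = 10.2 + 2×3.77 = 17.74 ft.
Hydraulic radius R = A/P = 38.45/17.74 = 2.168 ft.
V = (1.486/n) R^(2/3) √S = (1.486/0.033) × 2.168^(2/3) × √0.0094 = 7.312 ft/s. Hydraulic depth D_h = A/T = 38.45/10.2 = 3.77 ft.
Froude number Fr = V/√(g·D_h) = 7.312/√(32.2×3.77) = 0.664, which is less than 1, so the flow is subcritical.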